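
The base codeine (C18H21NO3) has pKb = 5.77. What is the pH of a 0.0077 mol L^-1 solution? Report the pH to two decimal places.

pH = 10.06

C18H21NO3 + H2O ⇌ C18H22NO3+ + OH-
Kb = 10^(−5.77) = 1.70 × 10^-6
Kb = [OH-]²/(0.0077 − [OH-]) = 1.70 × 10^-6
Since Kb ≪ C₀, [OH-] ≈ √(Kb·C₀) = 1.14 × 10^-4 M.
([OH-]/C₀ = 1.5% < 5%, so the approximation holds.)
pOH = −log(1.14 × 10^-4) = 3.94; pH = 14.00 − 3.94 = 10.06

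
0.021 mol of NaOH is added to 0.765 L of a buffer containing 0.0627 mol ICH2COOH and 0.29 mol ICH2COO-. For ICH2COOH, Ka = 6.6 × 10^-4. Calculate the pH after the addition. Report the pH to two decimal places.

pH = 4.05

After neutralization: n(ICH2COOH) = 0.0417 mol, n(ICH2COO-) = 0.311 mol.
pKa = −log(6.6 × 10^-4) = 3.180
pH = pKa + log([A⁻]/[HA]) = 3.180 + log(0.311/0.0417) = 3.180 +0.873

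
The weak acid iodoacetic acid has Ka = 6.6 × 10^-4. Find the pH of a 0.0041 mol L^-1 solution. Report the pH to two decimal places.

ICH2COOH ⇌ ICH2COO- + H+
Ka = [H+]²/(0.0041 − [H+]) = 6.6 × 10^-4
The 5% rule fails; solving [H+]² + Ka·[H+] − Ka·C₀ = 0 exactly:
[H+] = (−Ka + √(Ka² + 4·Ka·C₀))/2 = 1.35 × 10^-3 M
pH = −log[H+] = −log(1.35 × 10^-3) = 2.87

pH = 2.87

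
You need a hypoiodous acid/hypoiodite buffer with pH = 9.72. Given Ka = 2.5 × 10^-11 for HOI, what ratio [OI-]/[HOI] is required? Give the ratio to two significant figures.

ratio = 0.13

pKa = -log(2.5 × 10^-11) = 10.602
pH = pKa + log(r) ⇒ log(r) = 9.72 − 10.602 = -0.882
r = [OI-]/[HOI] = 10^(-0.882) = 0.131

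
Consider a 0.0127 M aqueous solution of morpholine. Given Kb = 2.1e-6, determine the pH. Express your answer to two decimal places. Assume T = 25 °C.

C4H8ONH + H2O ⇌ C4H8ONH2+ + OH-
From the ICE table, Kb = x²/(0.0127 − x) = 2.1 × 10^-6.
Since Kb ≪ C₀, x ≈ √(Kb·C₀) = 1.63 × 10^-4 M.
(x/C₀ = 1.3% < 5%, so the approximation holds.)
pOH = 3.79, so pH = 14.00 − pOH = 10.21

pH = 10.21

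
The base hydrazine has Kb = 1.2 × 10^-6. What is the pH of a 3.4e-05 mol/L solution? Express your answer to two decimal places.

pH = 8.76

N2H4 + H2O ⇌ N2H5+ + OH-
Kb = x²/(3.4e-05 − x) = 1.2 × 10^-6
x is not negligible relative to C₀; solve x² + 1.2e-06·x − 4.08e-11 = 0.
x = [−1.2e-06 + √(1.2e-06² + 1.63e-10)]/2 = 5.82 × 10^-6 M
pOH = 5.24, so pH = 14.00 − pOH = 8.76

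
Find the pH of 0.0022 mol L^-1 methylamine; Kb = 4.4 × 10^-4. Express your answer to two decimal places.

CH3NH2 + H2O ⇌ CH3NH3+ + OH-
Kb = [OH-]²/(0.0022 − [OH-]) = 4.4 × 10^-4
Here C₀/Kb ≈ 5, so the small-[OH-] approximation fails. Use the quadratic:
[OH-] = (−Kb + √(Kb² + 4·Kb·C₀))/2 = 7.88 × 10^-4 M
pOH = 3.10, so pH = 14.00 − pOH = 10.90

pH = 10.90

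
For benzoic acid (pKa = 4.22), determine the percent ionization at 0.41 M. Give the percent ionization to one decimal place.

1.2%

C6H5COOH ⇌ C6H5COO- + H+; let x = [H+] at equilibrium.
Ka = 10^(−4.22) = 6.03 × 10^-5
x ≈ √(Ka·C₀) = √(6.03 × 10^-5 × 0.41) = 4.97 × 10^-3 M
% ionization = x/C₀ × 100% = 4.97 × 10^-3/0.41 × 100% = 1.2%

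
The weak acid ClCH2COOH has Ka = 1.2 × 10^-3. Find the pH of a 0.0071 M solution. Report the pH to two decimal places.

ClCH2COOH ⇌ ClCH2COO- + H+
Let x = [H+] at equilibrium. Ka = x²/(0.0071 − x).
Here C₀/Ka ≈ 5.92, so the small-x approximation fails. Use the quadratic:
x = (−Ka + √(Ka² + 4·Ka·C₀))/2 = 2.38 × 10^-3 M
pH = −log[H+] = −log(2.38 × 10^-3) = 2.62

pH = 2.62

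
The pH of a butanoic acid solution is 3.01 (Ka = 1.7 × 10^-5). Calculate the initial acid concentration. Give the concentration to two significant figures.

[H+] = 10^(-3.01) = 9.77 × 10^-4 M = x
Ka = x²/(C₀ − x) ⇒ C₀ = x + x²/Ka
C₀ = 9.77 × 10^-4 + (9.77 × 10^-4)²/(1.7 × 10^-5) = 5.71 × 10^-2 M

C₀ = 5.7 × 10^-2 M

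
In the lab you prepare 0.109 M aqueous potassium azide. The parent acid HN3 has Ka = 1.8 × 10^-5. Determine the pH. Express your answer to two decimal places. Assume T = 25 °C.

pH = 8.89

N3- is the conjugate base of the weak acid HN3.
Kb = Kw/Ka = 1.0×10^-14 / 1.8 × 10^-5 = 5.56 × 10^-10
Kb = [OH-]²/(0.109 − [OH-]) = 5.56 × 10^-10
Since Kb ≪ C₀, [OH-] ≈ √(Kb·C₀) = 7.78 × 10^-6 M.
pOH = 5.11, so pH = 14.00 − pOH = 8.89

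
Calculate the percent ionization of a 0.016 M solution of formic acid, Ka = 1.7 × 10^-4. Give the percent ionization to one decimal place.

9.8%

HCOOH ⇌ HCOO- + H+; let x = [H+] at equilibrium.
Ka = x²/(C₀ − x); solving the quadratic gives x = 1.57 × 10^-3 M.
% ionization = x/C₀ × 100% = 1.57 × 10^-3/0.016 × 100% = 9.8%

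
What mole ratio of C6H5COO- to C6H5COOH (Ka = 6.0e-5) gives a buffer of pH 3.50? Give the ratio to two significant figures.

pKa = -log(6.0 × 10^-5) = 4.222
pH = pKa + log(r) ⇒ log(r) = 3.50 − 4.222 = -0.722
r = [C6H5COO-]/[C6H5COOH] = 10^(-0.722) = 0.19

ratio = 0.19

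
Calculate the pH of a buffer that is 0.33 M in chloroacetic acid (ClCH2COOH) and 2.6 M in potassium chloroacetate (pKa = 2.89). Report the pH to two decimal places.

pH = 3.79

pH = pKa + log([A⁻]/[HA]) = 2.89 + log(2.6/0.33)
pH = 2.89 + (+0.896) = 3.79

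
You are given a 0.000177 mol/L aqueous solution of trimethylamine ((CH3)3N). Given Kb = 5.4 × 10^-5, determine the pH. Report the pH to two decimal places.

(CH3)3N + H2O ⇌ (CH3)3NH+ + OH-
From the ICE table, Kb = [OH-]²/(0.000177 − [OH-]) = 5.4 × 10^-5.
Here C₀/Kb ≈ 3.28, so the small-[OH-] approximation fails. Use the quadratic:
[OH-] = [−5.4e-05 + √(5.4e-05² + 3.82e-08)]/2 = 7.44 × 10^-5 M
pOH = −log(7.44 × 10^-5) = 4.13; pH = 14.00 − 4.13 = 9.87

pH = 9.87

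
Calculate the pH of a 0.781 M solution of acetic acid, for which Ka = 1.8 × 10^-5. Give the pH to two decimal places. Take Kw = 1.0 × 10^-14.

CH3COOH ⇌ CH3COO- + H+
Let x = [H+] at equilibrium. Ka = x²/(0.781 − x).
Assume x ≪ 0.781: x ≈ √(1.8 × 10^-5 × 0.781) = 3.75 × 10^-3 M
Check: 0.48% ionized — well under 5%, approximation valid.
pH = −log[H+] = −log(3.75 × 10^-3) = 2.43

pH = 2.43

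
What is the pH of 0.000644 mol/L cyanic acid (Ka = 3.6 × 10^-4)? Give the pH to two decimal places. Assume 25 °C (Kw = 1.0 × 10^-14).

HOCN ⇌ OCN- + H+
Ka = x²/(0.000644 − x) = 3.6 × 10^-4
The 5% rule fails; solving x² + Ka·x − Ka·C₀ = 0 exactly:
x = (−Ka + √(Ka² + 4·Ka·C₀))/2 = 3.34 × 10^-4 M
pH = −log(3.34 × 10^-4) = 3.48

pH = 3.48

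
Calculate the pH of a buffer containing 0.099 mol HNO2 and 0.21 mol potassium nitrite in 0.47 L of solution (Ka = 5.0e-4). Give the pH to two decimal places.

pKa = −log(5.0 × 10^-4) = 3.301
Using pH = pKa + log([base]/[acid]) with [base]/[acid] = 0.21/0.099:
pH = 3.301 + (+0.327) = 3.63

pH = 3.63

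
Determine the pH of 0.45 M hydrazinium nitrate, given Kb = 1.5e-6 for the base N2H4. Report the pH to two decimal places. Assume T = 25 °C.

N2H5+ is the conjugate acid of the weak base N2H4.
Ka = Kw/Kb = 1.0×10^-14 / 1.5 × 10^-6 = 6.67 × 10^-9
Let x = [H+] at equilibrium. Ka = x²/(0.45 − x).
Since Ka ≪ C₀, x ≈ √(Ka·C₀) = 5.48 × 10^-5 M.
(x/C₀ = 0.012% < 5%, so the approximation holds.)
pH = −log(5.48 × 10^-5) = 4.26

pH = 4.26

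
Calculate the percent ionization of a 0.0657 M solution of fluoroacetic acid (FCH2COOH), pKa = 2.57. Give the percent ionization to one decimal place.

FCH2COOH ⇌ FCH2COO- + H+; let x = [H+] at equilibrium.
Ka = 10^(−2.57) = 2.69 × 10^-3
Solve x² + 0.00269x − 0.000177 = 0 → x = 1.20 × 10^-2 M
% ionization = x/C₀ × 100% = 1.20 × 10^-2/0.0657 × 100% = 18.3%

18.3%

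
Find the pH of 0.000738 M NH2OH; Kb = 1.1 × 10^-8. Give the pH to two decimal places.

pH = 8.45

NH2OH + H2O ⇌ NH3OH+ + OH-
Let x = [OH-] at equilibrium. Kb = x²/(0.000738 − x).
Assume x ≪ 0.000738: x ≈ √(1.1 × 10^-8 × 0.000738) = 2.85 × 10^-6 M
pOH = −log(2.85 × 10^-6) = 5.55; pH = 14.00 − 5.55 = 8.45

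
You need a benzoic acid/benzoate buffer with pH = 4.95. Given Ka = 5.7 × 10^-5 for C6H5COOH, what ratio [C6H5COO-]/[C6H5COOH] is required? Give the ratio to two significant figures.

ratio = 5.1

pKa = -log(5.7 × 10^-5) = 4.244
pH = pKa + log(r) ⇒ log(r) = 4.95 − 4.244 = +0.706
r = [C6H5COO-]/[C6H5COOH] = 10^(+0.706) = 5.08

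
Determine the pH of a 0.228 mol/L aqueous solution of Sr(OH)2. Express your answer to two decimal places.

Sr(OH)2 is a strong base (each formula unit releases 2 OH-); [OH-] = 0.456 M.
pOH = -log(0.456) = 0.34
pH = 14.00 - 0.34 = 13.66

pH = 13.66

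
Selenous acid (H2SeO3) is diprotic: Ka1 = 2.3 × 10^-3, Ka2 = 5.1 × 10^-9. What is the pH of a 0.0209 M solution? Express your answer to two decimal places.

pH = 2.23

Since Ka1 ≫ Ka2, the first ionization dominates [H+].
Ka1 = x²/(0.0209 − x) = 2.3 × 10^-3
Solving the quadratic: x = (−Ka1 + √(Ka1² + 4·Ka1·C₀))/2 = 5.88 × 10^-3 M
pH = −log(5.88 × 10^-3) = 2.23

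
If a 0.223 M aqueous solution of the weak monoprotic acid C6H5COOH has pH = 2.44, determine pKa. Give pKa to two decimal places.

[H+] = 10^(-2.44) = 3.63 × 10^-3 M
At equilibrium [HA] = 0.223 − 3.63 × 10^-3 = 2.19 × 10^-1 M
Ka = [H+][A-]/[HA] = (3.63 × 10^-3)² / 2.19 × 10^-1 = 6.02 × 10^-5
pKa = -log(6.02 × 10^-5) = 4.22

pKa = 4.22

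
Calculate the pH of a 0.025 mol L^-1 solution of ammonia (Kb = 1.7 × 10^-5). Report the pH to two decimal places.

pH = 10.81

NH3 + H2O ⇌ NH4+ + OH-
Let x = [OH-] at equilibrium. Kb = x²/(0.025 − x).
Since Kb ≪ C₀, x ≈ √(Kb·C₀) = 6.52 × 10^-4 M.
pOH = 3.19, so pH = 14.00 − pOH = 10.81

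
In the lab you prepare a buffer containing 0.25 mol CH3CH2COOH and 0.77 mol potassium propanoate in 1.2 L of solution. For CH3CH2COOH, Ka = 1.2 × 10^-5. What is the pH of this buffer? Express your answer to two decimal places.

pKa = −log(1.2 × 10^-5) = 4.921
Using pH = pKa + log([base]/[acid]) with [base]/[acid] = 0.77/0.25:
pH = 4.921 + (+0.489) = 5.41

pH = 5.41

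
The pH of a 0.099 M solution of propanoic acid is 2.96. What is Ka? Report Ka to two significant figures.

Ka = 1.2 × 10^-5

[H+] = 10^(-2.96) = 1.10 × 10^-3 M
At equilibrium [HA] = 0.099 − 1.10 × 10^-3 = 9.79 × 10^-2 M
Ka = [H+][A-]/[HA] = (1.10 × 10^-3)² / 9.79 × 10^-2 = 1.2 × 10^-5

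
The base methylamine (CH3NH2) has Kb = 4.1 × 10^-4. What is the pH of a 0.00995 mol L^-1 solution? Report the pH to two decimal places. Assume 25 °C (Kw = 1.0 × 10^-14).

CH3NH2 + H2O ⇌ CH3NH3+ + OH-
Kb = x²/(0.00995 − x) = 4.1 × 10^-4
Here C₀/Kb ≈ 24.3, so the small-x approximation fails. Use the quadratic:
x = [−0.00041 + √(0.00041² + 1.63e-05)]/2 = 1.83 × 10^-3 M
pOH = 2.74, so pH = 14.00 − pOH = 11.26

pH = 11.26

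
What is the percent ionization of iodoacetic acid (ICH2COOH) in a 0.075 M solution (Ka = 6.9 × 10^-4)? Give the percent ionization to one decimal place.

9.1%

ICH2COOH ⇌ ICH2COO- + H+; let x = [H+] at equilibrium.
Solve x² + 0.00069x − 5.17e-05 = 0 → x = 6.86 × 10^-3 M
% ionization = x/C₀ × 100% = 6.86 × 10^-3/0.075 × 100% = 9.1%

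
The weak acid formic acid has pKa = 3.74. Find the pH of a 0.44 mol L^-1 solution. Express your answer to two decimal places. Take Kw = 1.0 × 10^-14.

pH = 2.05

HCOOH ⇌ HCOO- + H+
Ka = 10^(−3.74) = 1.82 × 10^-4
Ka = x²/(0.44 − x) = 1.82 × 10^-4
Neglecting x in the denominator: x = √(1.82 × 10^-4 × 0.44) = 8.95 × 10^-3 M
Check: 2% ionized — well under 5%, approximation valid.
pH = −log(8.95 × 10^-3) = 2.05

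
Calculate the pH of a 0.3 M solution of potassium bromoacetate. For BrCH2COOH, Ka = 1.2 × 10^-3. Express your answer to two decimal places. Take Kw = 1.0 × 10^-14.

BrCH2COO- is the conjugate base of the weak acid BrCH2COOH.
Kb = Kw/Ka = 1.0×10^-14 / 1.2 × 10^-3 = 8.33 × 10^-12
From the ICE table, Kb = [OH-]²/(0.3 − [OH-]) = 8.33 × 10^-12.
Since Kb ≪ C₀, [OH-] ≈ √(Kb·C₀) = 1.58 × 10^-6 M.
Check: 0.00053% ionized — well under 5%, approximation valid.
pOH = 5.80, so pH = 14.00 − pOH = 8.20

pH = 8.20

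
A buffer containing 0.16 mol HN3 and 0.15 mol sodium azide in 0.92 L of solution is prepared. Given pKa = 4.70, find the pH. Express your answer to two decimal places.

pH = 4.67

Using pH = pKa + log([base]/[acid]) with [base]/[acid] = 0.15/0.16:
pH = 4.70 + (-0.028) = 4.67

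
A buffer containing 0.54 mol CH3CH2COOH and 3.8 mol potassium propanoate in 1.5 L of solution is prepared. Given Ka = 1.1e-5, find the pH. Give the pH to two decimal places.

pKa = −log(1.1 × 10^-5) = 4.959
Using pH = pKa + log([base]/[acid]) with [base]/[acid] = 3.8/0.54:
pH = 4.959 + (+0.847) = 5.81

pH = 5.81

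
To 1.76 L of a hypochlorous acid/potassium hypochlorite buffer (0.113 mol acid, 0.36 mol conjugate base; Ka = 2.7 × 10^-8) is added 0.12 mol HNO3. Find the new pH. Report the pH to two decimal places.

pH = 7.58

Added H+ converts OCl- to HOCl: HOCl → 0.233 mol, OCl- → 0.24 mol.
pKa = −log(2.7 × 10^-8) = 7.569
Henderson–Hasselbalch with mole ratio 0.24/0.233: pH = 7.569 + (+0.013)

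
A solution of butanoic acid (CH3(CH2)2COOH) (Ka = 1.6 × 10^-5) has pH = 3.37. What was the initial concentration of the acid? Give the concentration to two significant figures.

C₀ = 1.2 × 10^-2 M

[H+] = 10^(-3.37) = 4.27 × 10^-4 M = x
Ka = x²/(C₀ − x) ⇒ C₀ = x + x²/Ka
C₀ = 4.27 × 10^-4 + (4.27 × 10^-4)²/(1.6 × 10^-5) = 1.18 × 10^-2 M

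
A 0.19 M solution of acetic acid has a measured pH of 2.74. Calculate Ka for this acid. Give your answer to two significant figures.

[H+] = 10^(-2.74) = 1.82 × 10^-3 M
At equilibrium [HA] = 0.19 − 1.82 × 10^-3 = 1.88 × 10^-1 M
Ka = [H+][A-]/[HA] = (1.82 × 10^-3)² / 1.88 × 10^-1 = 1.8 × 10^-5

Ka = 1.8 × 10^-5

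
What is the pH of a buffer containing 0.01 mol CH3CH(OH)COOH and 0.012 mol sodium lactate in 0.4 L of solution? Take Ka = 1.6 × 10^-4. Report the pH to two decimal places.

pH = 3.88

pKa = −log(1.6 × 10^-4) = 3.796
Using pH = pKa + log([base]/[acid]) with [base]/[acid] = 0.012/0.01:
pH = 3.796 + (+0.079) = 3.88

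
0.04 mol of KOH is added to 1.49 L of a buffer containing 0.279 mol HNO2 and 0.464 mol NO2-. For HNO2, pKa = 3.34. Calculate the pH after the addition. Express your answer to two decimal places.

pH = 3.66

After neutralization: n(HNO2) = 0.239 mol, n(NO2-) = 0.504 mol.
pH = pKa + log([A⁻]/[HA]) = 3.34 + log(0.504/0.239) = 3.34 +0.324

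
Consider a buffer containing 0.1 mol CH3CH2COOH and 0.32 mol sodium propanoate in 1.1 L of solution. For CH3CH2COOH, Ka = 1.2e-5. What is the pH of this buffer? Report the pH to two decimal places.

pKa = −log(1.2 × 10^-5) = 4.921
Using pH = pKa + log([base]/[acid]) with [base]/[acid] = 0.32/0.1:
pH = 4.921 + (+0.505) = 5.43

pH = 5.43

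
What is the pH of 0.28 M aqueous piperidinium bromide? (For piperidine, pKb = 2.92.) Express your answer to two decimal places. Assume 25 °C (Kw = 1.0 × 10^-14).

C5H10NH2+ is the conjugate acid of the weak base C5H10NH.
Kb = 10^(−2.92) = 1.20 × 10^-3
Ka = Kw/Kb = 1.0×10^-14 / 1.20 × 10^-3 = 8.33 × 10^-12
Ka = x²/(0.28 − x) = 8.33 × 10^-12
Assume x ≪ 0.28: x ≈ √(8.33 × 10^-12 × 0.28) = 1.53 × 10^-6 M
Check: 0.00055% ionized — well under 5%, approximation valid.
pH = −log[H+] = −log(1.53 × 10^-6) = 5.82

pH = 5.82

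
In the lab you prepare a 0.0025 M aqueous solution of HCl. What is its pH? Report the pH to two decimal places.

HCl is a strong acid and dissociates completely, so [H+] = 0.0025 M.
pH = -log(0.0025) = 2.60

pH = 2.60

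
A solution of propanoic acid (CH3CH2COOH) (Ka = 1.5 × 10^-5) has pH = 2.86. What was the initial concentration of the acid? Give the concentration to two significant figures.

C₀ = 1.3 × 10^-1 M

[H+] = 10^(-2.86) = 1.38 × 10^-3 M = x
Ka = x²/(C₀ − x) ⇒ C₀ = x + x²/Ka
C₀ = 1.38 × 10^-3 + (1.38 × 10^-3)²/(1.5 × 10^-5) = 1.28 × 10^-1 M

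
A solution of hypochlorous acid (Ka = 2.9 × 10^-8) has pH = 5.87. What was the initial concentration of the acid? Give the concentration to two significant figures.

[H+] = 10^(-5.87) = 1.35 × 10^-6 M = x
Ka = x²/(C₀ − x) ⇒ C₀ = x + x²/Ka
C₀ = 1.35 × 10^-6 + (1.35 × 10^-6)²/(2.9 × 10^-8) = 6.42 × 10^-5 M

C₀ = 6.4 × 10^-5 M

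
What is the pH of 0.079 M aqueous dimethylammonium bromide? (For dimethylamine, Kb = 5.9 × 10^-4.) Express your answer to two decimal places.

(CH3)2NH2+ is the conjugate acid of the weak base (CH3)2NH.
Ka = Kw/Kb = 1.0×10^-14 / 5.9 × 10^-4 = 1.69 × 10^-11
From the ICE table, Ka = [H+]²/(0.079 − [H+]) = 1.69 × 10^-11.
Assume [H+] ≪ 0.079: [H+] ≈ √(1.69 × 10^-11 × 0.079) = 1.16 × 10^-6 M
Check: 0.0015% ionized — well under 5%, approximation valid.
pH = −log[H+] = −log(1.16 × 10^-6) = 5.94

pH = 5.94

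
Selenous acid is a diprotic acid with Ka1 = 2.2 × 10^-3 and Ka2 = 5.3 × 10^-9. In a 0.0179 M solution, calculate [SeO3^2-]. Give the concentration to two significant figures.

5.3 × 10^-9 M

First ionization gives [H+] ≈ [HSeO3-] = 5.27 × 10^-3 M.
Second step: Ka2 = [H+][SeO3^2-]/[HSeO3-] ≈ [SeO3^2-] (since [H+] ≈ [HSeO3-]).
So [SeO3^2-] ≈ Ka2.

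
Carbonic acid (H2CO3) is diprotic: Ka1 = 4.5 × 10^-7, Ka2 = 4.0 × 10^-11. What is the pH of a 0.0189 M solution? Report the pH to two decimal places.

Since Ka1 ≫ Ka2, the first ionization dominates [H+].
Ka1 = x²/(0.0189 − x) = 4.5 × 10^-7
x ≈ √(4.5 × 10^-7 × 0.0189) = 9.22 × 10^-5 M
pH = −log(9.22 × 10^-5) = 4.04

pH = 4.04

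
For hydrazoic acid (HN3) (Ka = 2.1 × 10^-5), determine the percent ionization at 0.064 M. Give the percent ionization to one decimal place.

HN3 ⇌ N3- + H+; let x = [H+] at equilibrium.
x ≈ √(Ka·C₀) = √(2.1 × 10^-5 × 0.064) = 1.16 × 10^-3 M
Fraction ionized = 1.16 × 10^-3 / 0.064 = 0.0181 → 1.8%

1.8%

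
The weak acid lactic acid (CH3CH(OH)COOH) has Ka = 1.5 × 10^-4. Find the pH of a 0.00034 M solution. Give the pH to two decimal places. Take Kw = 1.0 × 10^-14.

pH = 3.79

CH3CH(OH)COOH ⇌ CH3CH(OH)COO- + H+
Let x = [H+] at equilibrium. Ka = x²/(0.00034 − x).
x is not negligible relative to C₀; solve x² + 0.00015·x − 5.1e-08 = 0.
x = [−0.00015 + √(0.00015² + 2.04e-07)]/2 = 1.63 × 10^-4 M
pH = −log(1.63 × 10^-4) = 3.79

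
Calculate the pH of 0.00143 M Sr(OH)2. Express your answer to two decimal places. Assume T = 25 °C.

Sr(OH)2 is a strong base (each formula unit releases 2 OH-); [OH-] = 0.00286 M.
pOH = -log(0.00286) = 2.54
pH = 14.00 - 2.54 = 11.46

pH = 11.46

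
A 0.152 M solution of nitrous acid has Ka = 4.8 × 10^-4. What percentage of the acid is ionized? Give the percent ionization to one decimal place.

5.5%

HNO2 ⇌ NO2- + H+; let x = [H+] at equilibrium.
Ka = x²/(C₀ − x); solving the quadratic gives x = 8.31 × 10^-3 M.
% ionization = x/C₀ × 100% = 8.31 × 10^-3/0.152 × 100% = 5.5%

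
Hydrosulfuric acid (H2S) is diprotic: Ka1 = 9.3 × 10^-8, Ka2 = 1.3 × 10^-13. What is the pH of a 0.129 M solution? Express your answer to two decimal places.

pH = 3.96

Since Ka1 ≫ Ka2, the first ionization dominates [H+].
Ka1 = x²/(0.129 − x) = 9.3 × 10^-8
x ≈ √(9.3 × 10^-8 × 0.129) = 1.10 × 10^-4 M
pH = −log(1.10 × 10^-4) = 3.96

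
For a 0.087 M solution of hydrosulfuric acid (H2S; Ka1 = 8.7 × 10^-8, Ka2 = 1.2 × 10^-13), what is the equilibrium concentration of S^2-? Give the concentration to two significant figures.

1.2 × 10^-13 M

First ionization gives [H+] ≈ [HS-] = 8.70 × 10^-5 M.
Second step: Ka2 = [H+][S^2-]/[HS-] ≈ [S^2-] (since [H+] ≈ [HS-]).
So [S^2-] ≈ Ka2.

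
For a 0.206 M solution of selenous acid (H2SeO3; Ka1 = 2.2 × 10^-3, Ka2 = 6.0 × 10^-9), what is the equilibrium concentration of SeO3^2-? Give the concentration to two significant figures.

First ionization gives [H+] ≈ [HSeO3-] = 2.02 × 10^-2 M.
Second step: Ka2 = [H+][SeO3^2-]/[HSeO3-] ≈ [SeO3^2-] (since [H+] ≈ [HSeO3-]).
So [SeO3^2-] ≈ Ka2.

6.0 × 10^-9 M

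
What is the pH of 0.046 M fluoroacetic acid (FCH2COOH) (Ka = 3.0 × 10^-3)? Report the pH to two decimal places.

FCH2COOH ⇌ FCH2COO- + H+
From the ICE table, Ka = [H+]²/(0.046 − [H+]) = 3.0 × 10^-3.
Here C₀/Ka ≈ 15.3, so the small-[H+] approximation fails. Use the quadratic:
[H+] = [−0.003 + √(0.003² + 0.000552)]/2 = 1.03 × 10^-2 M
pH = −log(1.03 × 10^-2) = 1.99

pH = 1.99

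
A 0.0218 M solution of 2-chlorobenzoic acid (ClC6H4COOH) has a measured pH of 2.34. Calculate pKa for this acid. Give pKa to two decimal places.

[H+] = 10^(-2.34) = 4.57 × 10^-3 M
At equilibrium [HA] = 0.0218 − 4.57 × 10^-3 = 1.72 × 10^-2 M
Ka = [H+][A-]/[HA] = (4.57 × 10^-3)² / 1.72 × 10^-2 = 1.21 × 10^-3
pKa = -log(1.21 × 10^-3) = 2.92

pKa = 2.92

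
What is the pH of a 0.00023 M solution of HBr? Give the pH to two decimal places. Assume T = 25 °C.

pH = 3.64

HBr is a strong acid and dissociates completely, so [H+] = 0.00023 M.
pH = -log(0.00023) = 3.64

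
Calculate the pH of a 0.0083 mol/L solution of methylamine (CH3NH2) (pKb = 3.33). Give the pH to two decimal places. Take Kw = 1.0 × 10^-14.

pH = 11.24

CH3NH2 + H2O ⇌ CH3NH3+ + OH-
Kb = 10^(−3.33) = 4.68 × 10^-4
Kb = [OH-]²/(0.0083 − [OH-]) = 4.68 × 10^-4
The 5% rule fails; solving [OH-]² + Kb·[OH-] − Kb·C₀ = 0 exactly:
[OH-] = (−Kb + √(Kb² + 4·Kb·C₀))/2 = 1.75 × 10^-3 M
pOH = −log(1.75 × 10^-3) = 2.76; pH = 14.00 − 2.76 = 11.24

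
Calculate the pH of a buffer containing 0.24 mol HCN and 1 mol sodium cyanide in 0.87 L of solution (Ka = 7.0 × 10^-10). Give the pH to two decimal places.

pKa = −log(7.0 × 10^-10) = 9.155
Henderson–Hasselbalch: pH = pKa + log([CN-]/[HCN]) = 9.155 + log(1/0.24)
pH = 9.155 + (+0.620) = 9.77

pH = 9.77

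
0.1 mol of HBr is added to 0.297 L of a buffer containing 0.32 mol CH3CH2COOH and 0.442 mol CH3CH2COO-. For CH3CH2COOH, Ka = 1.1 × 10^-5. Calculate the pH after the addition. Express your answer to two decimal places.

pH = 4.87

After neutralization: n(CH3CH2COOH) = 0.42 mol, n(CH3CH2COO-) = 0.342 mol.
pKa = −log(1.1 × 10^-5) = 4.959
pH = pKa + log([A⁻]/[HA]) = 4.959 + log(0.342/0.42) = 4.959 -0.089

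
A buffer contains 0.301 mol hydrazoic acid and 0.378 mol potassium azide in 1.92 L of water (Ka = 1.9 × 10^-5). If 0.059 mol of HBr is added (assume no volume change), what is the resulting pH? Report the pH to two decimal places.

pH = 4.67

Added H+ converts N3- to HN3: HN3 → 0.36 mol, N3- → 0.319 mol.
pKa = −log(1.9 × 10^-5) = 4.721
pH = pKa + log([A⁻]/[HA]) = 4.721 + log(0.319/0.36) = 4.721 -0.053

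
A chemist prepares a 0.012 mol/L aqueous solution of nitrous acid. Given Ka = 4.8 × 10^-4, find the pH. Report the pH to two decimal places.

HNO2 ⇌ NO2- + H+
Let x = [H+] at equilibrium. Ka = x²/(0.012 − x).
Here C₀/Ka ≈ 25, so the small-x approximation fails. Use the quadratic:
x = (−Ka + √(Ka² + 4·Ka·C₀))/2 = 2.17 × 10^-3 M
pH = −log[H+] = −log(2.17 × 10^-3) = 2.66

pH = 2.66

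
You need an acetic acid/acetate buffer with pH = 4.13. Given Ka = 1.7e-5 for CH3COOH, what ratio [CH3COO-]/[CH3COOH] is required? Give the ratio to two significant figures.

ratio = 0.23

pKa = -log(1.7 × 10^-5) = 4.770
pH = pKa + log(r) ⇒ log(r) = 4.13 − 4.770 = -0.640
r = [CH3COO-]/[CH3COOH] = 10^(-0.640) = 0.229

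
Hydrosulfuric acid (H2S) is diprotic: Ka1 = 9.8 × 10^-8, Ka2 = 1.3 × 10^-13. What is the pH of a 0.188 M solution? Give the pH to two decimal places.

pH = 3.87

Since Ka1 ≫ Ka2, the first ionization dominates [H+].
Ka1 = x²/(0.188 − x) = 9.8 × 10^-8
x ≈ √(9.8 × 10^-8 × 0.188) = 1.36 × 10^-4 M
pH = −log(1.36 × 10^-4) = 3.87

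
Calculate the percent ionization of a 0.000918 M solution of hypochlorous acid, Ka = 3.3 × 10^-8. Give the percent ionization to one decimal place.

HOCl ⇌ OCl- + H+; let x = [H+] at equilibrium.
x ≈ √(Ka·C₀) = √(3.3 × 10^-8 × 0.000918) = 5.50 × 10^-6 M
Fraction ionized = 5.50 × 10^-6 / 0.000918 = 0.0060 → 0.6%

0.6%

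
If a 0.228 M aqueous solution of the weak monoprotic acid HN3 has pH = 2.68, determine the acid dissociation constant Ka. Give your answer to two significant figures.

Ka = 1.9 × 10^-5

[H+] = 10^(-2.68) = 2.09 × 10^-3 M
At equilibrium [HA] = 0.228 − 2.09 × 10^-3 = 2.26 × 10^-1 M
Ka = [H+][A-]/[HA] = (2.09 × 10^-3)² / 2.26 × 10^-1 = 1.9 × 10^-5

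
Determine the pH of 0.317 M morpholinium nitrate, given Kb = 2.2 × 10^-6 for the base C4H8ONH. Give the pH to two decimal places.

pH = 4.42

C4H8ONH2+ is the conjugate acid of the weak base C4H8ONH.
Ka = Kw/Kb = 1.0×10^-14 / 2.2 × 10^-6 = 4.55 × 10^-9
Ka = [H+]²/(0.317 − [H+]) = 4.55 × 10^-9
Neglecting [H+] in the denominator: [H+] = √(4.55 × 10^-9 × 0.317) = 3.80 × 10^-5 M
pH = −log[H+] = −log(3.80 × 10^-5) = 4.42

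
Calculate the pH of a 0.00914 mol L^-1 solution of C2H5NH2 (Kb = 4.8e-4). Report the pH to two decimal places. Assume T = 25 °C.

pH = 11.27

C2H5NH2 + H2O ⇌ C2H5NH3+ + OH-
From the ICE table, Kb = x²/(0.00914 − x) = 4.8 × 10^-4.
x is not negligible relative to C₀; solve x² + 0.00048·x − 4.39e-06 = 0.
x = (−Kb + √(Kb² + 4·Kb·C₀))/2 = 1.87 × 10^-3 M
pOH = 2.73, so pH = 14.00 − pOH = 11.27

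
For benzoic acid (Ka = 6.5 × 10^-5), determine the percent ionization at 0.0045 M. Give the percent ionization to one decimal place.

C6H5COOH ⇌ C6H5COO- + H+; let x = [H+] at equilibrium.
Ka = x²/(C₀ − x); solving the quadratic gives x = 5.09 × 10^-4 M.
Fraction ionized = 5.09 × 10^-4 / 0.0045 = 0.1131 → 11.3%

11.3%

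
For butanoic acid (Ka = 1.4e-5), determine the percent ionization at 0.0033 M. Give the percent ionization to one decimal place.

6.3%

CH3(CH2)2COOH ⇌ CH3(CH2)2COO- + H+; let x = [H+] at equilibrium.
Solve x² + 1.4e-05x − 4.62e-08 = 0 → x = 2.08 × 10^-4 M
Fraction ionized = 2.08 × 10^-4 / 0.0033 = 0.0630 → 6.3%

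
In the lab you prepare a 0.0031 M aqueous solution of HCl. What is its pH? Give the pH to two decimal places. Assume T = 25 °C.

pH = 2.51

HCl is a strong acid and dissociates completely, so [H+] = 0.0031 M.
pH = -log(0.0031) = 2.51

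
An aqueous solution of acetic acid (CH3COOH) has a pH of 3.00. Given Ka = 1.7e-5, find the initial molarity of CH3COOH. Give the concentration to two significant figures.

C₀ = 6.0 × 10^-2 M

[H+] = 10^(-3.00) = 1.00 × 10^-3 M = x
Ka = x²/(C₀ − x) ⇒ C₀ = x + x²/Ka
C₀ = 1.00 × 10^-3 + (1.00 × 10^-3)²/(1.7 × 10^-5) = 5.98 × 10^-2 M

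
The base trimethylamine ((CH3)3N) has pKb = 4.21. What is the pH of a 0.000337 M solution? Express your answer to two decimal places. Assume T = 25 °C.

(CH3)3N + H2O ⇌ (CH3)3NH+ + OH-
Kb = 10^(−4.21) = 6.17 × 10^-5
Kb = [OH-]²/(0.000337 − [OH-]) = 6.17 × 10^-5
Here C₀/Kb ≈ 5.46, so the small-[OH-] approximation fails. Use the quadratic:
[OH-] = (−Kb + √(Kb² + 4·Kb·C₀))/2 = 1.17 × 10^-4 M
pOH = 3.93, so pH = 14.00 − pOH = 10.07

pH = 10.07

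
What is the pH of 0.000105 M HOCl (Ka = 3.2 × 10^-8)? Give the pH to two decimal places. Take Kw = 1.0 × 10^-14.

HOCl ⇌ OCl- + H+
Ka = x²/(0.000105 − x) = 3.2 × 10^-8
Assume x ≪ 0.000105: x ≈ √(3.2 × 10^-8 × 0.000105) = 1.83 × 10^-6 M
Check: 1.7% ionized — well under 5%, approximation valid.
pH = −log[H+] = −log(1.83 × 10^-6) = 5.74

pH = 5.74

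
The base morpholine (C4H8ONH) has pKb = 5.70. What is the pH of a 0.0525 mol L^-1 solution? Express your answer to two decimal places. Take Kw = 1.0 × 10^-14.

pH = 10.51

C4H8ONH + H2O ⇌ C4H8ONH2+ + OH-
Kb = 10^(−5.70) = 2.00 × 10^-6
From the ICE table, Kb = x²/(0.0525 − x) = 2.00 × 10^-6.
Since Kb ≪ C₀, x ≈ √(Kb·C₀) = 3.24 × 10^-4 M.
(x/C₀ = 0.62% < 5%, so the approximation holds.)
pOH = −log(3.24 × 10^-4) = 3.49; pH = 14.00 − 3.49 = 10.51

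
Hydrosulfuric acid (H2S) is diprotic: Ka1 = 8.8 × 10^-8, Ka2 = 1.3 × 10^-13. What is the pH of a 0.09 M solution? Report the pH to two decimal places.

pH = 4.05

Since Ka1 ≫ Ka2, the first ionization dominates [H+].
Ka1 = x²/(0.09 − x) = 8.8 × 10^-8
x ≈ √(8.8 × 10^-8 × 0.09) = 8.90 × 10^-5 M
pH = −log(8.90 × 10^-5) = 4.05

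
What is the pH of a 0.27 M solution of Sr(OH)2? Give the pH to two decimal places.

Sr(OH)2 is a strong base (each formula unit releases 2 OH-); [OH-] = 0.54 M.
pOH = -log(0.54) = 0.27
pH = 14.00 - 0.27 = 13.73

pH = 13.73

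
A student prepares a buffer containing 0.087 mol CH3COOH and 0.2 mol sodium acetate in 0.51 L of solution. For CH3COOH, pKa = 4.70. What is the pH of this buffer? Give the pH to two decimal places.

pH = 5.06

Using pH = pKa + log([base]/[acid]) with [base]/[acid] = 0.2/0.087:
pH = 4.70 + (+0.362) = 5.06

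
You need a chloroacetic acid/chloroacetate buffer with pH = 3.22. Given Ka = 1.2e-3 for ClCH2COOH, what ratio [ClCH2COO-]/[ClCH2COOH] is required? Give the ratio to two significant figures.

pKa = -log(1.2 × 10^-3) = 2.921
pH = pKa + log(r) ⇒ log(r) = 3.22 − 2.921 = +0.299
r = [ClCH2COO-]/[ClCH2COOH] = 10^(+0.299) = 1.99

ratio = 2.0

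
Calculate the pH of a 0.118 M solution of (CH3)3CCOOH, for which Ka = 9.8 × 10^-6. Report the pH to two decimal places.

(CH3)3CCOOH ⇌ (CH3)3CCOO- + H+
Ka = [H+]²/(0.118 − [H+]) = 9.8 × 10^-6
Since Ka ≪ C₀, [H+] ≈ √(Ka·C₀) = 1.08 × 10^-3 M.
([H+]/C₀ = 0.91% < 5%, so the approximation holds.)
pH = −log[H+] = −log(1.08 × 10^-3) = 2.97

pH = 2.97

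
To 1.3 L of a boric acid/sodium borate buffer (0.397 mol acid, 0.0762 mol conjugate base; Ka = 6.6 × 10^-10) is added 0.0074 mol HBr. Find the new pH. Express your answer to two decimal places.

After neutralization: n(B(OH)3) = 0.404 mol, n(B(OH)4-) = 0.0688 mol.
pKa = −log(6.6 × 10^-10) = 9.180
pH = pKa + log([A⁻]/[HA]) = 9.180 + log(0.0688/0.404) = 9.180 -0.769

pH = 8.41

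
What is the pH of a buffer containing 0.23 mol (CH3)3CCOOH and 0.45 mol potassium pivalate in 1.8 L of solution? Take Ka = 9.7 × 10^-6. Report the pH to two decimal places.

pH = 5.30

pKa = −log(9.7 × 10^-6) = 5.013
pH = pKa + log([A⁻]/[HA]) = 5.013 + log(0.45/0.23)
pH = 5.013 + (+0.291) = 5.30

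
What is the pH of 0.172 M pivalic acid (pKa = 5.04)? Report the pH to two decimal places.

pH = 2.90

(CH3)3CCOOH ⇌ (CH3)3CCOO- + H+
Ka = 10^(−5.04) = 9.12 × 10^-6
Ka = x²/(0.172 − x) = 9.12 × 10^-6
Neglecting x in the denominator: x = √(9.12 × 10^-6 × 0.172) = 1.25 × 10^-3 M
pH = −log[H+] = −log(1.25 × 10^-3) = 2.90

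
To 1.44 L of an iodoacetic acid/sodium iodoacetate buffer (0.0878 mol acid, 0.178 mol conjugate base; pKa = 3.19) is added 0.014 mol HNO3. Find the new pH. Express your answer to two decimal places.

pH = 3.40

After neutralization: n(ICH2COOH) = 0.102 mol, n(ICH2COO-) = 0.164 mol.
pH = pKa + log([A⁻]/[HA]) = 3.19 + log(0.164/0.102) = 3.19 +0.206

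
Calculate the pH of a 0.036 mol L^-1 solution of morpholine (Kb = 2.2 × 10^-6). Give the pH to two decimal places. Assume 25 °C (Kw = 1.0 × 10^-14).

pH = 10.45

C4H8ONH + H2O ⇌ C4H8ONH2+ + OH-
Kb = x²/(0.036 − x) = 2.2 × 10^-6
Neglecting x in the denominator: x = √(2.2 × 10^-6 × 0.036) = 2.81 × 10^-4 M
pOH = 3.55, so pH = 14.00 − pOH = 10.45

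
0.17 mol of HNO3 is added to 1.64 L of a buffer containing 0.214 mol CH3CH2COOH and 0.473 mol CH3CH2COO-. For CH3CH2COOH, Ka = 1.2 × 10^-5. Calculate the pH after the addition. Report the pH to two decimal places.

After neutralization: n(CH3CH2COOH) = 0.384 mol, n(CH3CH2COO-) = 0.303 mol.
pKa = −log(1.2 × 10^-5) = 4.921
pH = pKa + log(n_CH3CH2COO-/n_CH3CH2COOH) = 4.921 + log(0.303/0.384) = 4.921 + (-0.103)

pH = 4.82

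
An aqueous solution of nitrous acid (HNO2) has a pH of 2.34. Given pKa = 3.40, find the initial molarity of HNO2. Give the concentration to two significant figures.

[H+] = 10^(-2.34) = 4.57 × 10^-3 M = x
Ka = 10^(−3.40) = 3.98 × 10^-4
Ka = x²/(C₀ − x) ⇒ C₀ = x + x²/Ka
C₀ = 4.57 × 10^-3 + (4.57 × 10^-3)²/(3.98 × 10^-4) = 5.70 × 10^-2 M

C₀ = 5.7 × 10^-2 M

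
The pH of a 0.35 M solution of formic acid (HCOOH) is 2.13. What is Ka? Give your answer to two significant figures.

Ka = 1.6 × 10^-4

[H+] = 10^(-2.13) = 7.41 × 10^-3 M
At equilibrium [HA] = 0.35 − 7.41 × 10^-3 = 3.43 × 10^-1 M
Ka = [H+][A-]/[HA] = (7.41 × 10^-3)² / 3.43 × 10^-1 = 1.6 × 10^-4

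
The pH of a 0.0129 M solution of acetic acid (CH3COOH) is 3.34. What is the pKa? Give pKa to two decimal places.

[H+] = 10^(-3.34) = 4.57 × 10^-4 M
At equilibrium [HA] = 0.0129 − 4.57 × 10^-4 = 1.24 × 10^-2 M
Ka = [H+][A-]/[HA] = (4.57 × 10^-4)² / 1.24 × 10^-2 = 1.68 × 10^-5
pKa = -log(1.68 × 10^-5) = 4.77

pKa = 4.77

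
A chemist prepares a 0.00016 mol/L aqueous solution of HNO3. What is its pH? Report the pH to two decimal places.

pH = 3.80

HNO3 is a strong acid and dissociates completely, so [H+] = 0.00016 M.
pH = -log(0.00016) = 3.80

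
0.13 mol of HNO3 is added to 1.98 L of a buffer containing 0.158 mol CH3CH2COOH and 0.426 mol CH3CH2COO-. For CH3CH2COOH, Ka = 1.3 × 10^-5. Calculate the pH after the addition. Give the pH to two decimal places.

pH = 4.90

After neutralization: n(CH3CH2COOH) = 0.288 mol, n(CH3CH2COO-) = 0.296 mol.
pKa = −log(1.3 × 10^-5) = 4.886
Henderson–Hasselbalch with mole ratio 0.296/0.288: pH = 4.886 + (+0.012)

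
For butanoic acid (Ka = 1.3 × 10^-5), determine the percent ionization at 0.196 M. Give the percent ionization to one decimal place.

0.8%

CH3(CH2)2COOH ⇌ CH3(CH2)2COO- + H+; let x = [H+] at equilibrium.
x ≈ √(Ka·C₀) = √(1.3 × 10^-5 × 0.196) = 1.60 × 10^-3 M
Fraction ionized = 1.60 × 10^-3 / 0.196 = 0.0082 → 0.8%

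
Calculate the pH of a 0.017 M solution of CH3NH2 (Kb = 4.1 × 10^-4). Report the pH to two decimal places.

CH3NH2 + H2O ⇌ CH3NH3+ + OH-
Let x = [OH-] at equilibrium. Kb = x²/(0.017 − x).
The 5% rule fails; solving x² + Kb·x − Kb·C₀ = 0 exactly:
x = [−0.00041 + √(0.00041² + 2.79e-05)]/2 = 2.44 × 10^-3 M
pOH = 2.61, so pH = 14.00 − pOH = 11.39

pH = 11.39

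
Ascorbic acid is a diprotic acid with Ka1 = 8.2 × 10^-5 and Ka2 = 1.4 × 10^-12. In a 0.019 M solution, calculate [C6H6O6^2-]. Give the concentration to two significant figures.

First ionization gives [H+] ≈ [HC6H6O6-] = 1.21 × 10^-3 M.
Second step: Ka2 = [H+][C6H6O6^2-]/[HC6H6O6-] ≈ [C6H6O6^2-] (since [H+] ≈ [HC6H6O6-]).
So [C6H6O6^2-] ≈ Ka2.

1.4 × 10^-12 M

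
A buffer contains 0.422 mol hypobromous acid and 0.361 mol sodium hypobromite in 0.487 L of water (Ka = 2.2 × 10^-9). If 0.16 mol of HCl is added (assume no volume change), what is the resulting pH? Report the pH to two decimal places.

pH = 8.20

After neutralization: n(HOBr) = 0.582 mol, n(OBr-) = 0.201 mol.
pKa = −log(2.2 × 10^-9) = 8.658
pH = pKa + log(n_OBr-/n_HOBr) = 8.658 + log(0.201/0.582) = 8.658 + (-0.462)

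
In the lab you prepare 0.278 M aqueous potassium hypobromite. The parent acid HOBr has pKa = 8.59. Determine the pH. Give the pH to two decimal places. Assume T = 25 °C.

pH = 11.02

OBr- is the conjugate base of the weak acid HOBr.
Ka = 10^(−8.59) = 2.57 × 10^-9
Kb = Kw/Ka = 1.0×10^-14 / 2.57 × 10^-9 = 3.89 × 10^-6
From the ICE table, Kb = [OH-]²/(0.278 − [OH-]) = 3.89 × 10^-6.
Assume [OH-] ≪ 0.278: [OH-] ≈ √(3.89 × 10^-6 × 0.278) = 1.04 × 10^-3 M
Check: 0.37% ionized — well under 5%, approximation valid.
pOH = −log(1.04 × 10^-3) = 2.98; pH = 14.00 − 2.98 = 11.02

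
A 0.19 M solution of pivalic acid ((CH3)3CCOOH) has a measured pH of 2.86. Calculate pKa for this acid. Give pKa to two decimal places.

pKa = 5.00

[H+] = 10^(-2.86) = 1.38 × 10^-3 M
At equilibrium [HA] = 0.19 − 1.38 × 10^-3 = 1.89 × 10^-1 M
Ka = [H+][A-]/[HA] = (1.38 × 10^-3)² / 1.89 × 10^-1 = 1.01 × 10^-5
pKa = -log(1.01 × 10^-5) = 5.00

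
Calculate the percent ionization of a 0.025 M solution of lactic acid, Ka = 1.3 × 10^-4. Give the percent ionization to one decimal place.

7.0%

CH3CH(OH)COOH ⇌ CH3CH(OH)COO- + H+; let x = [H+] at equilibrium.
Solve x² + 0.00013x − 3.25e-06 = 0 → x = 1.74 × 10^-3 M
Fraction ionized = 1.74 × 10^-3 / 0.025 = 0.0696 → 7.0%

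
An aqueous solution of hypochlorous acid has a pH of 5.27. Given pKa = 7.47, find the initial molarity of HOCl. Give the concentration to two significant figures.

[H+] = 10^(-5.27) = 5.37 × 10^-6 M = x
Ka = 10^(−7.47) = 3.39 × 10^-8
Ka = x²/(C₀ − x) ⇒ C₀ = x + x²/Ka
C₀ = 5.37 × 10^-6 + (5.37 × 10^-6)²/(3.39 × 10^-8) = 8.56 × 10^-4 M

C₀ = 8.6 × 10^-4 M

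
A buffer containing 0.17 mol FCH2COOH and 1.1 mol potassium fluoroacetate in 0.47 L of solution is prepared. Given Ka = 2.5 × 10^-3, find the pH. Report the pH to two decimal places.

pH = 3.41

pKa = −log(2.5 × 10^-3) = 2.602
Using pH = pKa + log([base]/[acid]) with [base]/[acid] = 1.1/0.17:
pH = 2.602 + (+0.811) = 3.41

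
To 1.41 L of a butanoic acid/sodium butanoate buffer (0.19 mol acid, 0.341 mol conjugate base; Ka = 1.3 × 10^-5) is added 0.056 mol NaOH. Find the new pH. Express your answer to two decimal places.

pH = 5.36

OH- converts CH3(CH2)2COOH to CH3(CH2)2COO-: CH3(CH2)2COOH → 0.134 mol, CH3(CH2)2COO- → 0.397 mol.
pKa = −log(1.3 × 10^-5) = 4.886
Henderson–Hasselbalch with mole ratio 0.397/0.134: pH = 4.886 + (+0.472)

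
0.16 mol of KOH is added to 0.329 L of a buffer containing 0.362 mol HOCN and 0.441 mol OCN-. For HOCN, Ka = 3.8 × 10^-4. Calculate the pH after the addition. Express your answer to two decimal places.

After neutralization: n(HOCN) = 0.202 mol, n(OCN-) = 0.601 mol.
pKa = −log(3.8 × 10^-4) = 3.420
Henderson–Hasselbalch with mole ratio 0.601/0.202: pH = 3.420 + (+0.474)

pH = 3.89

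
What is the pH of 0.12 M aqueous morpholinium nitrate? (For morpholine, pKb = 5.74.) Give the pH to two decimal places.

pH = 4.59

C4H8ONH2+ is the conjugate acid of the weak base C4H8ONH.
Kb = 10^(−5.74) = 1.82 × 10^-6
Ka = Kw/Kb = 1.0×10^-14 / 1.82 × 10^-6 = 5.49 × 10^-9
From the ICE table, Ka = x²/(0.12 − x) = 5.49 × 10^-9.
Since Ka ≪ C₀, x ≈ √(Ka·C₀) = 2.57 × 10^-5 M.
pH = −log[H+] = −log(2.57 × 10^-5) = 4.59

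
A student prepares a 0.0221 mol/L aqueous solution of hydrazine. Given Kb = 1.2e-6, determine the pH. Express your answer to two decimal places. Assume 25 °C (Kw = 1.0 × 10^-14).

N2H4 + H2O ⇌ N2H5+ + OH-
Kb = [OH-]²/(0.0221 − [OH-]) = 1.2 × 10^-6
Neglecting [OH-] in the denominator: [OH-] = √(1.2 × 10^-6 × 0.0221) = 1.63 × 10^-4 M
pOH = −log(1.63 × 10^-4) = 3.79; pH = 14.00 − 3.79 = 10.21

pH = 10.21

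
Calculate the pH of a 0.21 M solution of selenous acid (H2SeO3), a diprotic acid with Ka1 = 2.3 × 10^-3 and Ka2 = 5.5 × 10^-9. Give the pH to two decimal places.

Since Ka1 ≫ Ka2, the first ionization dominates [H+].
Ka1 = x²/(0.21 − x) = 2.3 × 10^-3
Solving the quadratic: x = (−Ka1 + √(Ka1² + 4·Ka1·C₀))/2 = 2.09 × 10^-2 M
pH = −log(2.09 × 10^-2) = 1.68

pH = 1.68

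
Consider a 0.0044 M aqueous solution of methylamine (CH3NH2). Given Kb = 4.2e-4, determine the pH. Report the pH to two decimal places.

pH = 11.07

CH3NH2 + H2O ⇌ CH3NH3+ + OH-
From the ICE table, Kb = [OH-]²/(0.0044 − [OH-]) = 4.2 × 10^-4.
The 5% rule fails; solving [OH-]² + Kb·[OH-] − Kb·C₀ = 0 exactly:
[OH-] = (−Kb + √(Kb² + 4·Kb·C₀))/2 = 1.17 × 10^-3 M
pOH = 2.93, so pH = 14.00 − pOH = 11.07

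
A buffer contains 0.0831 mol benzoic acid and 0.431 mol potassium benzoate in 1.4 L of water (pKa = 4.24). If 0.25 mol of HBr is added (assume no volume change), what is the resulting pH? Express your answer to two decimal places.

pH = 3.98

Added H+ converts C6H5COO- to C6H5COOH: C6H5COOH → 0.333 mol, C6H5COO- → 0.181 mol.
pH = pKa + log([A⁻]/[HA]) = 4.24 + log(0.181/0.333) = 4.24 -0.265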